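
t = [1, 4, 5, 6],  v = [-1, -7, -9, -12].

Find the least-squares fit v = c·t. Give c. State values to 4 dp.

c = -1.8718

Compute the Gram sums: Σt·t = 78.
Moment sums: Σt·v = -146.
Normal equations: [[78]]·[c]ᵀ = [-146]ᵀ.
c = (-146)/78 = -1.87179.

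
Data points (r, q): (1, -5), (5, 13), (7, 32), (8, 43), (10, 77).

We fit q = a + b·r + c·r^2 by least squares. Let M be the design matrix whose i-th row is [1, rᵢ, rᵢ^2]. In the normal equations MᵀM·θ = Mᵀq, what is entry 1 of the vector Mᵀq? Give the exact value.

Entry 1 ↔ basis 1, so (Mᵀq)_{1} = Σᵢ qᵢ = (1)·(-5) + (1)·(13) + (1)·(32) + (1)·(43) + (1)·(77) = 160.

160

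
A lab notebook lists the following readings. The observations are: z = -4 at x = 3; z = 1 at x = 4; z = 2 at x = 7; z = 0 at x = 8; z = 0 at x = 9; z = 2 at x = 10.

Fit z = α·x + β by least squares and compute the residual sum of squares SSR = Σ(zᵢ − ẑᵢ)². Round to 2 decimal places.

SSR = 15.37

Forming AᵀA = [[319, 41]; [41, 6]] and Aᵀz = [26, 1]ᵀ gives AᵀA·[α, β]ᵀ = Aᵀz.
Eliminating β: 6·(row 1) − 41·(row 2) gives 233·α = 6·26 − 41·1 = 115, so α = 115/233.
Then β = (1 − 41·(115/233))/6 = -747/233.
Residuals: -530/233, 520/233, 408/233, -173/233, -288/233, 63/233; SSR = 3582/233.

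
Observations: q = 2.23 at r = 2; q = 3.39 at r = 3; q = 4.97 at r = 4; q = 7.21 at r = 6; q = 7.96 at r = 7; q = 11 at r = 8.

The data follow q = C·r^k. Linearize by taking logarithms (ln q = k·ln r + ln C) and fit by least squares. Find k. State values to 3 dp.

Linearized form: ln q = k·ln r + ln C. From the 6 transformed points,
Σln r = 8.9952, Σ(ln r)² = 14.9303, Σln q = 10.0740, Σln r·ln q = 16.6824.
Equations: 14.9303·k + 8.9952·ln C = 16.6824;  8.9952·k + 6·ln C = 10.0740.
Δ = 14.9303·6 − (8.9952)² = 8.6686; k = (16.6824·6 − 8.9952·10.0740)/8.6686 = 1.09325, ln C = (14.9303·10.0740 − 8.9952·16.6824)/8.6686 = 0.04001.

k = 1.093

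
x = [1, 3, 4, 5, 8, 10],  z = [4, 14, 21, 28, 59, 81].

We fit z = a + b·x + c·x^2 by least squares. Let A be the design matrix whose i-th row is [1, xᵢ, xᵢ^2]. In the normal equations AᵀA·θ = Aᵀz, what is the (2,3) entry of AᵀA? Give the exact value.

1729

Row 2 ↔ basis x, column 3 ↔ basis x^2, so (AᵀA)_{2,3} = Σᵢ (x)·(x^2) = (1)·(1) + (3)·(9) + (4)·(16) + (5)·(25) + (8)·(64) + (10)·(100) = 1729.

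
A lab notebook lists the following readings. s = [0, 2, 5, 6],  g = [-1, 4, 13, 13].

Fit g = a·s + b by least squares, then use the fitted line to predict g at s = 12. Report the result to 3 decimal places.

Forming XᵀX = [[65, 13]; [13, 4]] and Xᵀg = [151, 29]ᵀ gives XᵀX·[a, b]ᵀ = Xᵀg.
Determinant 65·4 − 13² = 91.
a = (151·4 − 13·29)/91 = 227/91; b = (65·29 − 13·151)/91 = -6/7.
At s = 12: ĝ = (227/91)·(12) + (-6/7)·(1) = 378/13.

ĝ = 29.077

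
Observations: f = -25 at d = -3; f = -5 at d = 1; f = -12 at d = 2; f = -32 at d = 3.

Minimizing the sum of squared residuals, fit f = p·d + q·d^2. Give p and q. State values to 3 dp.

p = -0.955, q = -3.114

From the data, Σd·d = 23, Σd·d^2 = 9, Σd^2·d^2 = 179.
Moment sums: Σd·f = -50, Σd^2·f = -566.
So XᵀX·[p, q]ᵀ = Xᵀf: [[23, 9]; [9, 179]]·[p, q]ᵀ = [-50, -566]ᵀ.
Determinant 23·179 − 9² = 4036.
p = ((-50)·179 − 9·(-566))/4036 = -964/1009; q = (23·(-566) − 9·(-50))/4036 = -3142/1009.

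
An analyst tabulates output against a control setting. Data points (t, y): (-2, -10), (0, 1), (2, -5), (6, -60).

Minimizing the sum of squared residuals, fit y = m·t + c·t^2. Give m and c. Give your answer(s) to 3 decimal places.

m = 1.250, c = -1.875

From the data, Σt·t = 44, Σt·t^2 = 216, Σt^2·t^2 = 1328.
For Aᵀy: Σt·y = -350, Σt^2·y = -2220.
AᵀA·[m, c]ᵀ = Aᵀy becomes [[44, 216]; [216, 1328]]·[m, c]ᵀ = [-350, -2220]ᵀ.
Eliminating c: 1328·(row 1) − 216·(row 2) gives 11776·m = 1328·(-350) − 216·(-2220) = 14720, so m = 5/4.
Then c = ((-2220) − 216·(5/4))/1328 = -15/8.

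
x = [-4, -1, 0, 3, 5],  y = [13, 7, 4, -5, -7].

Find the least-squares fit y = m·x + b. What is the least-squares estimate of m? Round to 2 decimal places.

m = -2.36

Compute the Gram sums: Σx·x = 51, Σx = 3, Σ1 = 5.
Moment sums: Σx·y = -109, Σy = 12.
Normal equations: [[51, 3]; [3, 5]]·[m, b]ᵀ = [-109, 12]ᵀ.
Δ = 51·5 − 3² = 246.
m = ((-109)·5 − 3·12)/246 = -581/246; b = (51·12 − 3·(-109))/246 = 313/82.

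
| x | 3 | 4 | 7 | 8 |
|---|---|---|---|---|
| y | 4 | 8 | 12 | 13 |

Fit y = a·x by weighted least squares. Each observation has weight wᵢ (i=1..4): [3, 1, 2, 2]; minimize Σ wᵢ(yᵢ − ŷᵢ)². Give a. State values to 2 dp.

a = 1.65

Normal-equation sums: Σwᵢ·x·x = 269.
Moment sums: Σwᵢ·x·y = 444.
So AᵀWA·[a]ᵀ = AᵀWy: [[269]]·[a]ᵀ = [444]ᵀ.
Hence a = 444 / 269 ≈ 1.65056.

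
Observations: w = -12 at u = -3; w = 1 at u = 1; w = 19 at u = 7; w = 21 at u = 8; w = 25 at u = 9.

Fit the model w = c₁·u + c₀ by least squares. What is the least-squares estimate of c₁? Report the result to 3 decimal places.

Entries of MᵀM: Σu·u = 204, Σu = 22, Σ1 = 5.
Moment sums: Σu·w = 563, Σw = 54.
Normal equations: [[204, 22]; [22, 5]]·[c₁, c₀]ᵀ = [563, 54]ᵀ.
Eliminating c₀: 5·(row 1) − 22·(row 2) gives 536·c₁ = 5·563 − 22·54 = 1627, so c₁ = 1627/536.
Then c₀ = (54 − 22·(1627/536))/5 = -685/268.

c₁ = 3.035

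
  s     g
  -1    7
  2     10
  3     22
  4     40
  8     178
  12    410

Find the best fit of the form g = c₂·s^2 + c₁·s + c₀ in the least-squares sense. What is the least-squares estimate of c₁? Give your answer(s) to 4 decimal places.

AᵀA·[c₂, c₁, c₀]ᵀ = Aᵀg reads: 25186·c₂ + 2338·c₁ + 238·c₀ = 71317;  2338·c₂ + 238·c₁ + 28·c₀ = 6583;  238·c₂ + 28·c₁ + 6·c₀ = 667.
(Σs^2·s^2 = 25186, Σs^2·s = 2338, Σs^2 = 238, Σs·s = 238, Σs = 28, Σ1 = 6, Σs^2·g = 71317, Σs·g = 6583, Σg = 667.)
Inverting the 3×3 Gram matrix, [c₂, c₁, c₀]ᵀ = [39689/13118, -14850/6559, 1611/937]ᵀ.

c₁ = -2.2641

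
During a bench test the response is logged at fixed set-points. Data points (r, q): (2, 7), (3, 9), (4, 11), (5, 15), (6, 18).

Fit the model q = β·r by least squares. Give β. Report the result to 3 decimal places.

The normal equations are: 90·β = 268.
β = 268/90 = 2.97778.

β = 2.978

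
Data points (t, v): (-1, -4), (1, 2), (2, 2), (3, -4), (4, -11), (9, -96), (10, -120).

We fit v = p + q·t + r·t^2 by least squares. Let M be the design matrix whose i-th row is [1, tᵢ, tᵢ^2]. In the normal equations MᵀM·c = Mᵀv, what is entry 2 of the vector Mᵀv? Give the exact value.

Entry 2 ↔ basis t, so (Mᵀv)_{2} = Σᵢ (t)·vᵢ = (-1)·(-4) + (1)·(2) + (2)·(2) + (3)·(-4) + (4)·(-11) + (9)·(-96) + (10)·(-120) = -2110.

-2110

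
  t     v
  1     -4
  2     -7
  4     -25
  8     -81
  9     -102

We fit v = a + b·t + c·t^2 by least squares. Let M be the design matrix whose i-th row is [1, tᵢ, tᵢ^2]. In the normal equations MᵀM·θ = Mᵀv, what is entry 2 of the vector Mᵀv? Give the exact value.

Entry 2 ↔ basis t, so (Mᵀv)_{2} = Σᵢ (t)·vᵢ = (1)·(-4) + (2)·(-7) + (4)·(-25) + (8)·(-81) + (9)·(-102) = -1684.

-1684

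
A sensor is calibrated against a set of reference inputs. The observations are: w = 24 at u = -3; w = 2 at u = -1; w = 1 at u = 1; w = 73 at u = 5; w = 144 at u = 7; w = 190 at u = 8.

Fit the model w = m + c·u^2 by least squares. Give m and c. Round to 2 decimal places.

m = -1.94, c = 2.99

Sums needed: Σ1 = 6, Σu^2 = 149, Σu^2·u^2 = 7205.
Moment sums: Σw = 434, Σu^2·w = 21260.
det = 6·7205 − 149² = 21029.
m = (434·7205 − 149·21260)/21029 = -40770/21029; c = (6·21260 − 149·434)/21029 = 62894/21029.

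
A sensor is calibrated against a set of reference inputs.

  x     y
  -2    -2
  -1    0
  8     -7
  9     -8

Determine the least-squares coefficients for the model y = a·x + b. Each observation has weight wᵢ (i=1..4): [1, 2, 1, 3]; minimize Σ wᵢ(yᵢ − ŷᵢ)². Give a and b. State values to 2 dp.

a = -0.69, b = -1.64

Setting ∂/∂a … = 0 gives: 313·a + 31·b = -268;  31·a + 7·b = -33.
(Σwᵢ·x·x = 313, Σwᵢ·x = 31, Σwᵢ·1 = 7, Σwᵢ·x·y = -268, Σwᵢ·y = -33.)
det = 313·7 − 31² = 1230.
a = ((-268)·7 − 31·(-33))/1230 = -853/1230; b = (313·(-33) − 31·(-268))/1230 = -2021/1230.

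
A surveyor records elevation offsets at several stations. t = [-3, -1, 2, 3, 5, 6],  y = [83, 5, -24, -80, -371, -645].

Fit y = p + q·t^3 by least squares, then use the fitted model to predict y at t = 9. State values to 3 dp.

ŷ = -2178.493

MᵀM·[p, q]ᵀ = Mᵀy reads: 6·p + 348·q = -1032;  348·p + 63804·q = -190293.
(Σ1 = 6, Σt^3 = 348, Σt^3·t^3 = 63804, Σy = -1032, Σt^3·y = -190293.)
Determinant 6·63804 − 348² = 261720.
p = ((-1032)·63804 − 348·(-190293))/261720 = 10451/7270; q = (6·(-190293) − 348·(-1032))/261720 = -43479/14540.
At t = 9: ŷ = (10451/7270)·(1) + (-43479/14540)·(729) = -31675289/14540.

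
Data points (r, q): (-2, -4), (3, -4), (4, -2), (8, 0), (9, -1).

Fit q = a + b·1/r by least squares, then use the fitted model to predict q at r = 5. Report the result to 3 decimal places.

Entries of XᵀX: Σ1 = 5, Σ1/r = 23/72, Σ1/r·1/r = 2341/5184.
Right-hand side: Σq = -11, Σ1/r·q = 1/18.
Normal equations: [[5, 23/72]; [23/72, 2341/5184]]·[a, b]ᵀ = [-11, 1/18]ᵀ.
Determinant 5·(2341/5184) − (23/72)² = 1397/648.
a = ((-11)·(2341/5184) − (23/72)·(1/18))/(1397/648) = -25843/11176; b = (5·(1/18) − (23/72)·(-11))/(1397/648) = 2457/1397.
At r = 5: q̂ = (-25843/11176)·(1) + (2457/1397)·(1/5) = -109559/55880.

q̂ = -1.961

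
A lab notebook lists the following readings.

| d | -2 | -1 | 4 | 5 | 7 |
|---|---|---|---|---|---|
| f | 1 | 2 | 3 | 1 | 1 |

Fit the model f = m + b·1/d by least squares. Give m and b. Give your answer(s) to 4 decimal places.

m = 1.6066, b = 0.0367

The normal equations are: 5·m + (-127/140)·b = 8;  (-127/140)·m + (26909/19600)·b = -197/140.
(Σ1 = 5, Σ1/d = -127/140, Σ1/d·1/d = 26909/19600, Σf = 8, Σ1/d·f = -197/140.)
det = 5·(26909/19600) − (-127/140)² = 7401/1225.
m = (8·(26909/19600) − (-127/140)·(-197/140))/(7401/1225) = 190253/118416; b = (5·(-197/140) − (-127/140)·8)/(7401/1225) = 1085/29604.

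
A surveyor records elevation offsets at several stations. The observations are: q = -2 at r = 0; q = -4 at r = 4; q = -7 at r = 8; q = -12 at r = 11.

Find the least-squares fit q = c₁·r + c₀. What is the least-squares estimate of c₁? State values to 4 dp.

Sums needed: Σr·r = 201, Σr = 23, Σ1 = 4.
And Σr·q = -204, Σq = -25.
Normal equations: [[201, 23]; [23, 4]]·[c₁, c₀]ᵀ = [-204, -25]ᵀ.
det = 201·4 − 23² = 275.
c₁ = ((-204)·4 − 23·(-25))/275 = -241/275; c₀ = (201·(-25) − 23·(-204))/275 = -333/275.

c₁ = -0.8764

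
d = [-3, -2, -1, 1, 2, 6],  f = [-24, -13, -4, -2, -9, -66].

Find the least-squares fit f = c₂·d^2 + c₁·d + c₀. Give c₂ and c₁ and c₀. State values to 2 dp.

c₂ = -1.99, c₁ = 1.24, c₀ = -2.04

With design matrix X, XᵀX = [[1411, 189, 55]; [189, 55, 3]; [55, 3, 6]] and Xᵀf = [-2686, -314, -118]ᵀ.
Inverting the 3×3 Gram matrix, [c₂, c₁, c₀]ᵀ = [-33487/16825, 20893/16825, -34374/16825]ᵀ.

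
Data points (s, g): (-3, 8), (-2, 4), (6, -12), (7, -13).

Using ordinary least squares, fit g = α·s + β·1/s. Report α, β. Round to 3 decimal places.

α = -1.896, β = -2.295

Setting ∂/∂α … = 0 gives: 98·α + 4·β = -195;  4·α + (361/882)·β = -179/21.
Determinant 98·(361/882) − 4² = 217/9.
α = ((-195)·(361/882) − 4·(-179/21))/(217/9) = -40323/21266; β = (98·(-179/21) − 4·(-195))/(217/9) = -498/217.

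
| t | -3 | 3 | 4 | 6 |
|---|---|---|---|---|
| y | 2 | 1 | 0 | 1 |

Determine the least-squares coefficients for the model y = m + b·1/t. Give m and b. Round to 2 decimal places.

Sums needed: Σ1 = 4, Σ1/t = 5/12, Σ1/t·1/t = 5/16.
For Aᵀy: Σy = 4, Σ1/t·y = -1/6.
Determinant 4·(5/16) − (5/12)² = 155/144.
m = (4·(5/16) − (5/12)·(-1/6))/(155/144) = 38/31; b = (4·(-1/6) − (5/12)·4)/(155/144) = -336/155.

m = 1.23, b = -2.17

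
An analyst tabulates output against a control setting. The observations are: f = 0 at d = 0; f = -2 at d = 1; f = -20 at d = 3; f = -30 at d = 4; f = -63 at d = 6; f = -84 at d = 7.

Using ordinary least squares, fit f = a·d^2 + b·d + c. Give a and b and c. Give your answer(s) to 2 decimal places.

a = -1.42, b = -2.12, c = 0.47

Normal-equation sums: Σd^2·d^2 = 4035, Σd^2·d = 651, Σd^2 = 111, Σd·d = 111, Σd = 21, Σ1 = 6.
Right-hand side: Σd^2·f = -7046, Σd·f = -1148, Σf = -199.
Normal equations: [[4035, 651, 111]; [651, 111, 21]; [111, 21, 6]]·[a, b, c]ᵀ = [-7046, -1148, -199]ᵀ.
Inverting the 3×3 Gram matrix, [a, b, c]ᵀ = [-17/12, -637/300, 71/150]ᵀ.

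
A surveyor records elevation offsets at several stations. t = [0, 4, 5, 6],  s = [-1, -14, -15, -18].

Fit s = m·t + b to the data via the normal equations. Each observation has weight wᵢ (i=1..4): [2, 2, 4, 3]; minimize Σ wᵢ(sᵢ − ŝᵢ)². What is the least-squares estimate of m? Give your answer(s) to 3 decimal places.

m = -2.809

With design matrix A, AᵀWA = [[240, 46]; [46, 11]] and AᵀWs = [-736, -144]ᵀ.
Eliminating b: 11·(row 1) − 46·(row 2) gives 524·m = 11·(-736) − 46·(-144) = -1472, so m = -368/131.
Then b = ((-144) − 46·(-368/131))/11 = -176/131.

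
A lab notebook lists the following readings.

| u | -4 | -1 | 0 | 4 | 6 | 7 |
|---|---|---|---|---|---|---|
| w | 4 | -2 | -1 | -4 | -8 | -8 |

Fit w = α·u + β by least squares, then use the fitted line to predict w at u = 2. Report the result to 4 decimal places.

ŵ = -3.1667

Normal-equation sums: Σu·u = 118, Σu = 12, Σ1 = 6.
And Σu·w = -134, Σw = -19.
Eliminating β: 6·(row 1) − 12·(row 2) gives 564·α = 6·(-134) − 12·(-19) = -576, so α = -48/47.
Then β = ((-19) − 12·(-48/47))/6 = -317/282.
At u = 2: ŵ = (-48/47)·(2) + (-317/282)·(1) = -19/6.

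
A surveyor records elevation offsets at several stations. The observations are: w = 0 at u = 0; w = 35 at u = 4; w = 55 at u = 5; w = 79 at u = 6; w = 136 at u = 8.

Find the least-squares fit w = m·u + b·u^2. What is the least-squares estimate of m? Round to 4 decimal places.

Sums needed: Σu·u = 141, Σu·u^2 = 917, Σu^2·u^2 = 6273.
For Aᵀw: Σu·w = 1977, Σu^2·w = 13483.
So AᵀA·[m, b]ᵀ = Aᵀw: [[141, 917]; [917, 6273]]·[m, b]ᵀ = [1977, 13483]ᵀ.
Δ = 141·6273 − 917² = 43604.
m = (1977·6273 − 917·13483)/43604 = 18905/21802; b = (141·13483 − 917·1977)/43604 = 44097/21802.

m = 0.8671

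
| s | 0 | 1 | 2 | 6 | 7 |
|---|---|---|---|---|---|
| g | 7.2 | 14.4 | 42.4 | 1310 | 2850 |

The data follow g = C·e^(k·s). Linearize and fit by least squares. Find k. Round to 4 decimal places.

k = 0.8672

Linearized form: ln g = k·s + ln C. From the 5 transformed points,
Over the data: Σs = 16.0000, Σ(s)² = 90.0000, Σln g = 23.5213, Σs·ln g = 108.9137.
Normal system: [[90.0000, 16.0000]; [16.0000, 5]]·[k, ln C]ᵀ = [108.9137, 23.5213]ᵀ.
Δ = 90.0000·5 − (16.0000)² = 194.0000; k = (108.9137·5 − 16.0000·23.5213)/194.0000 = 0.86715, ln C = (90.0000·23.5213 − 16.0000·108.9137)/194.0000 = 1.92937.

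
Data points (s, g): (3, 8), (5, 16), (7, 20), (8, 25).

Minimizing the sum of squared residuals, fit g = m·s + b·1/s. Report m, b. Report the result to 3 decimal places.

Compute the Gram sums: Σs·s = 147, Σs·1/s = 4, Σ1/s·1/s = 132049/705600.
Moment sums: Σs·g = 444, Σ1/s·g = 9953/840.
Eliminating b: (132049/705600)·(row 1) − 4·(row 2) gives (55249/4800)·m = (132049/705600)·444 − 4·(9953/840) = 2098973/58800, so m = 8395892/2707201.
Then b = ((9953/840) − 4·(8395892/2707201))/(132049/705600) = -164280/55249.

m = 3.101, b = -2.973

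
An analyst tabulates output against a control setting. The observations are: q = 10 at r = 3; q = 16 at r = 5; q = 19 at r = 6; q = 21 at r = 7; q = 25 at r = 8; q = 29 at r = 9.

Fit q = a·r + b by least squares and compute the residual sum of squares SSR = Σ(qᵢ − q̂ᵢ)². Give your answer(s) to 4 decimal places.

SSR = 1.8286

MᵀM·[a, b]ᵀ = Mᵀq reads: 264·a + 38·b = 832;  38·a + 6·b = 120.
(Σr·r = 264, Σr = 38, Σ1 = 6, Σr·q = 832, Σq = 120.)
det = 264·6 − 38² = 140.
a = (832·6 − 38·120)/140 = 108/35; b = (264·120 − 38·832)/140 = 16/35.
Residuals: 2/7, 4/35, 1/35, -37/35, -1/7, 27/35; SSR = 64/35.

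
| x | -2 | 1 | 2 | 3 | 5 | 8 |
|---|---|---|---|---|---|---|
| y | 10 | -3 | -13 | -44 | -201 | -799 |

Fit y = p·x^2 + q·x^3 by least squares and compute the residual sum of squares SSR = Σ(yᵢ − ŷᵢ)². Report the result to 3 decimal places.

Setting ∂/∂p … = 0 gives: 4835·p + 36137·q = -56572;  36137·p + 278627·q = -435588.
(Σx^2·x^2 = 4835, Σx^2·x^3 = 36137, Σx^3·x^3 = 278627, Σx^2·y = -56572, Σx^3·y = -435588.)
Determinant 4835·278627 − 36137² = 41278776.
p = ((-56572)·278627 − 36137·(-435588))/41278776 = -2705386/5159847; q = (4835·(-435588) − 36137·(-56572))/41278776 = -7715702/5159847.
Residuals: 231466/1719949, -1686151/1719949, 781307/737121, 1879720/1719949, -5031847/5159847, 866375/5159847; SSR = 22064984/5159847.

SSR = 4.276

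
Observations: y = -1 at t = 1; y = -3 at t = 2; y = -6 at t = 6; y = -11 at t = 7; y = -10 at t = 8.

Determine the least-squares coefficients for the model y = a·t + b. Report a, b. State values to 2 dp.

a = -1.32, b = 0.13

Sums needed: Σt·t = 154, Σt = 24, Σ1 = 5.
Moment sums: Σt·y = -200, Σy = -31.
Δ = 154·5 − 24² = 194.
a = ((-200)·5 − 24·(-31))/194 = -128/97; b = (154·(-31) − 24·(-200))/194 = 13/97.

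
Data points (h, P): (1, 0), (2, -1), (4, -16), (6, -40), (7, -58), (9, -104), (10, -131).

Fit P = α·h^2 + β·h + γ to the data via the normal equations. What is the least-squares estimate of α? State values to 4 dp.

α = -1.6048

Normal-equation sums: Σh^2·h^2 = 20531, Σh^2·h = 2361, Σh^2 = 287, Σh·h = 287, Σh = 39, Σ1 = 7.
For MᵀP: Σh^2·P = -26066, Σh·P = -2958, ΣP = -350.
So MᵀM·[α, β, γ]ᵀ = MᵀP: [[20531, 2361, 287]; [2361, 287, 39]; [287, 39, 7]]·[α, β, γ]ᵀ = [-26066, -2958, -350]ᵀ.
Inverting the 3×3 Gram matrix, [α, β, γ]ᵀ = [-85184/53081, 23370/7583, -72936/53081]ᵀ.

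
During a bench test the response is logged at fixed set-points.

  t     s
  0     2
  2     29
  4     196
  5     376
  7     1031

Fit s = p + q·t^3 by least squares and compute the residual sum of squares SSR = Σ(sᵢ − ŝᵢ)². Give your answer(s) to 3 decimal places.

SSR = 8.727

Forming AᵀA = [[5, 540]; [540, 137434]] and Aᵀs = [1634, 413409]ᵀ gives AᵀA·[p, q]ᵀ = Aᵀs.
Determinant 5·137434 − 540² = 395570.
p = (1634·137434 − 540·413409)/395570 = 663148/197785; q = (5·413409 − 540·1634)/395570 = 236937/79114.
Residuals: -267578/197785, 333877/197785, 192792/197785, -677601/395570, 159419/395570; SSR = 3452031/395570.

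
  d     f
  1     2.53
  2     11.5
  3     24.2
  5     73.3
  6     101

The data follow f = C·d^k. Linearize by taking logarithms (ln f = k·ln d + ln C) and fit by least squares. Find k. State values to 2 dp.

Let Y = ln f. Fitting Y = k·ln d + ln C by least squares:
Σln d = 5.1930, Σ(ln d)² = 7.4881, Σln f = 15.4666, Σln d·ln f = 20.3745.
Normal system: [[7.4881, 5.1930]; [5.1930, 5]]·[k, ln C]ᵀ = [20.3745, 15.4666]ᵀ.
Δ = 7.4881·5 − (5.1930)² = 10.4737; k = (20.3745·5 − 5.1930·15.4666)/10.4737 = 2.05802, ln C = (7.4881·15.4666 − 5.1930·20.3745)/10.4737 = 0.95588.

k = 2.06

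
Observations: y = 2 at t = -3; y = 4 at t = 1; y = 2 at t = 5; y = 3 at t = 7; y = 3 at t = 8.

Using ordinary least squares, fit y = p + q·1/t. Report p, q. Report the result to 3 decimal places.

Compute the Gram sums: Σ1 = 5, Σ1/t = 953/840, Σ1/t·1/t = 837649/705600.
And Σy = 14, Σ1/t·y = 3811/840.
So XᵀX·[p, q]ᵀ = Xᵀy: [[5, 953/840]; [953/840, 837649/705600]]·[p, q]ᵀ = [14, 3811/840]ᵀ.
det = 5·(837649/705600) − (953/840)² = 820009/176400.
p = (14·(837649/705600) − (953/840)·(3811/840))/(820009/176400) = 8095203/3280036; q = (5·(3811/840) − (953/840)·14)/(820009/176400) = 1199730/820009.

p = 2.468, q = 1.463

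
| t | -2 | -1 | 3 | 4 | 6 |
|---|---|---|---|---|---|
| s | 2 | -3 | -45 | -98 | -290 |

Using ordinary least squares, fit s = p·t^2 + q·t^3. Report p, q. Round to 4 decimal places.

With design matrix A, AᵀA = [[1650, 9010]; [9010, 51546]] and Aᵀs = [-12408, -70140]ᵀ.
det = 1650·51546 − 9010² = 3870800.
p = ((-12408)·51546 − 9010·(-70140))/3870800 = -952671/483850; q = (1650·(-70140) − 9010·(-12408))/3870800 = -98373/96770.

p = -1.9689, q = -1.0166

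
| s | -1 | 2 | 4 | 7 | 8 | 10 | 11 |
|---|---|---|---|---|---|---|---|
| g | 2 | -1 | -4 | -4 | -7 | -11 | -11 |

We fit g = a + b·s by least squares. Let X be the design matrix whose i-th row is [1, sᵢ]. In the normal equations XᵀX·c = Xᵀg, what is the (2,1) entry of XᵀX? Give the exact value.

41

Row 2 ↔ basis s, column 1 ↔ basis 1, so (XᵀX)_{2,1} = Σᵢ s = (-1)·(1) + (2)·(1) + (4)·(1) + (7)·(1) + (8)·(1) + (10)·(1) + (11)·(1) = 41.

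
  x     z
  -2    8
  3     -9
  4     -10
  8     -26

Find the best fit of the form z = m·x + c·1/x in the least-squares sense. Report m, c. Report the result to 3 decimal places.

The normal equations are: 93·m + 4·c = -291;  4·m + (253/576)·c = -51/4.
(Σx·x = 93, Σx·1/x = 4, Σ1/x·1/x = 253/576, Σx·z = -291, Σ1/x·z = -51/4.)
Determinant 93·(253/576) − 4² = 4771/192.
m = ((-291)·(253/576) − 4·(-51/4))/(4771/192) = -14749/4771; c = (93·(-51/4) − 4·(-291))/(4771/192) = -4176/4771.

m = -3.091, c = -0.875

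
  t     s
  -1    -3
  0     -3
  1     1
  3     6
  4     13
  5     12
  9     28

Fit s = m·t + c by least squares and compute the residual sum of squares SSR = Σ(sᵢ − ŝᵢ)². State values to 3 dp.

SSR = 18.629

Entries of MᵀM: Σt·t = 133, Σt = 21, Σ1 = 7.
For Mᵀs: Σt·s = 386, Σs = 54.
MᵀM·[m, c]ᵀ = Mᵀs becomes [[133, 21]; [21, 7]]·[m, c]ᵀ = [386, 54]ᵀ.
Eliminating c: 7·(row 1) − 21·(row 2) gives 490·m = 7·386 − 21·54 = 1568, so m = 16/5.
Then c = (54 − 21·(16/5))/7 = -66/35.
Residuals: 73/35, -39/35, -11/35, -12/7, 73/35, -74/35, 38/35; SSR = 652/35.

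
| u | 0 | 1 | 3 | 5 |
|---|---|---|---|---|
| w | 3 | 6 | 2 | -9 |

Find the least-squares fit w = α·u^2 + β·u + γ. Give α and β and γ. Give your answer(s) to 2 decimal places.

α = -1.10, β = 3.00, γ = 3.38

The normal equations are: 707·α + 153·β + 35·γ = -201;  153·α + 35·β + 9·γ = -33;  35·α + 9·β + 4·γ = 2.
(Σu^2·u^2 = 707, Σu^2·u = 153, Σu^2 = 35, Σu·u = 35, Σu = 9, Σ1 = 4, Σu^2·w = -201, Σu·w = -33, Σw = 2.)
Inverting the 3×3 Gram matrix, [α, β, γ]ᵀ = [-877/796, 2391/796, 673/199]ᵀ.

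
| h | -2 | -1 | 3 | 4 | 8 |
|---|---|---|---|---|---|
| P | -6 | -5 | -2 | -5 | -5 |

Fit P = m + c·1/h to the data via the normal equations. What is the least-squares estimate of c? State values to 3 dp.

Entries of AᵀA: Σ1 = 5, Σ1/h = -19/24, Σ1/h·1/h = 829/576.
For AᵀP: ΣP = -23, Σ1/h·P = 131/24.
Δ = 5·(829/576) − (-19/24)² = 473/72.
m = ((-23)·(829/576) − (-19/24)·(131/24))/(473/72) = -8289/1892; c = (5·(131/24) − (-19/24)·(-23))/(473/72) = 654/473.

c = 1.383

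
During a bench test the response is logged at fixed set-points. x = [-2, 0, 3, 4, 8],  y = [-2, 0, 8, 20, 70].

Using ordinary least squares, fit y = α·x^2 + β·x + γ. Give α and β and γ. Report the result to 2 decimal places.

α = 0.95, β = 1.39, γ = -2.11

From the data, Σx^2·x^2 = 4449, Σx^2·x = 595, Σx^2 = 93, Σx·x = 93, Σx = 13, Σ1 = 5.
Right-hand side: Σx^2·y = 4864, Σx·y = 668, Σy = 96.
Inverting the 3×3 Gram matrix, [α, β, γ]ᵀ = [6154/6469, 9004/6469, -13670/6469]ᵀ.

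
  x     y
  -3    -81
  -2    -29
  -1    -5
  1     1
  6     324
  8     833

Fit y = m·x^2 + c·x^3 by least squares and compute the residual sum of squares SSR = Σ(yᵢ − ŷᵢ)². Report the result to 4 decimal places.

Entries of MᵀM: Σx^2·x^2 = 5491, Σx^2·x^3 = 40269, Σx^3·x^3 = 309595.
Right-hand side: Σx^2·y = 64127, Σx^3·y = 498905.
MᵀM·[m, c]ᵀ = Mᵀy becomes [[5491, 40269]; [40269, 309595]]·[m, c]ᵀ = [64127, 498905]ᵀ.
det = 5491·309595 − 40269² = 78393784.
m = (64127·309595 − 40269·498905)/78393784 = -68420/22631; c = (5491·498905 − 40269·64127)/78393784 = 19644649/9799223.
Residuals: 471600/1399889, -160695/184891, 274394/9799223, 19780434/9799223, -1764972/9799223, 747511/9799223; SSR = 48825214/9799223.

SSR = 4.9826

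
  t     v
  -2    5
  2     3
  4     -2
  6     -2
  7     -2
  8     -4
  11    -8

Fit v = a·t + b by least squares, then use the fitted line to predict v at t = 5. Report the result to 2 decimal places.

v̂ = -1.29

From the data, Σt·t = 294, Σt = 36, Σ1 = 7.
Right-hand side: Σt·v = -158, Σv = -10.
Normal equations: [[294, 36]; [36, 7]]·[a, b]ᵀ = [-158, -10]ᵀ.
Eliminating b: 7·(row 1) − 36·(row 2) gives 762·a = 7·(-158) − 36·(-10) = -746, so a = -373/381.
Then b = ((-10) − 36·(-373/381))/7 = 458/127.
At t = 5: v̂ = (-373/381)·(5) + (458/127)·(1) = -491/381.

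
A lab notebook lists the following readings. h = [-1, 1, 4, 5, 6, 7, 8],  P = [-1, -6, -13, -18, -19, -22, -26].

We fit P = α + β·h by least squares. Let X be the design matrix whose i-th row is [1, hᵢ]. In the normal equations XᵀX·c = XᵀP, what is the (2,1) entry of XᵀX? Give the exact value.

30

Row 2 ↔ basis h, column 1 ↔ basis 1, so (XᵀX)_{2,1} = Σᵢ h = (-1)·(1) + (1)·(1) + (4)·(1) + (5)·(1) + (6)·(1) + (7)·(1) + (8)·(1) = 30.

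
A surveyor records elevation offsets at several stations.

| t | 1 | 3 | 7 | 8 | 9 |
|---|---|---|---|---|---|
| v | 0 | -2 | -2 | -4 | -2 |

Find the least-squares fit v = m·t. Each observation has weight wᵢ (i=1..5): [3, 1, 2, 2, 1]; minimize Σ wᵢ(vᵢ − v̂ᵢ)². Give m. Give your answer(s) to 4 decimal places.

Compute the Gram sums: Σwᵢ·t·t = 319.
Moment sums: Σwᵢ·t·v = -116.
AᵀWA·[m]ᵀ = AᵀWv becomes [[319]]·[m]ᵀ = [-116]ᵀ.
m = (-116)/319 = -0.363636.

m = -0.3636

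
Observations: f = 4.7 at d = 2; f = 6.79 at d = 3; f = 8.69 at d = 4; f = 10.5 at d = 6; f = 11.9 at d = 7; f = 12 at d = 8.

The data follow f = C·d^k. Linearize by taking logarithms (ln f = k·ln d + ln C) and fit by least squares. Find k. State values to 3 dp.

k = 0.676

Let Y = ln f. Fitting Y = k·ln d + ln C by least squares:
AᵀA = [[14.9303, 8.9952]; [8.9952, 6]], rhs = [20.3739, 12.9380]ᵀ  (here Σln d = 8.9952, Σ(ln d)² = 14.9303, Σln f = 12.9380, Σln d·ln f = 20.3739).
Slope k = (n·Σln d·ln f − Σln d·Σln f)/(n·Σ(ln d)² − (Σln d)²) = (6·20.3739 − 8.9952·12.9380)/8.6686 = 0.67644; ln C = (Σln f − k·Σln d)/n = 1.14222.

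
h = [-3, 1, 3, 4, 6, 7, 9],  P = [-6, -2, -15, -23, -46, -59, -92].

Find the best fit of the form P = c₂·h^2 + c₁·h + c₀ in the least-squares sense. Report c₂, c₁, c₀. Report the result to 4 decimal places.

Entries of XᵀX: Σh^2·h^2 = 10677, Σh^2·h = 1353, Σh^2 = 201, Σh·h = 201, Σh = 27, Σ1 = 7.
Right-hand side: Σh^2·P = -12558, Σh·P = -1638, ΣP = -243.
Inverting the 3×3 Gram matrix, [c₂, c₁, c₀]ᵀ = [-52769/54978, -82993/54978, -12197/9163]ᵀ.

c₂ = -0.9598, c₁ = -1.5096, c₀ = -1.3311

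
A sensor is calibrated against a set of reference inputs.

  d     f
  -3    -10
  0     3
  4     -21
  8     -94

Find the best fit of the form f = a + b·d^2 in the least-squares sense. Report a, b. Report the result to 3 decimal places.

a = 3.314, b = -1.520

XᵀX·[a, b]ᵀ = Xᵀf reads: 4·a + 89·b = -122;  89·a + 4433·b = -6442.
Eliminating b: 4433·(row 1) − 89·(row 2) gives 9811·a = 4433·(-122) − 89·(-6442) = 32512, so a = 32512/9811.
Then b = ((-6442) − 89·(32512/9811))/4433 = -14910/9811.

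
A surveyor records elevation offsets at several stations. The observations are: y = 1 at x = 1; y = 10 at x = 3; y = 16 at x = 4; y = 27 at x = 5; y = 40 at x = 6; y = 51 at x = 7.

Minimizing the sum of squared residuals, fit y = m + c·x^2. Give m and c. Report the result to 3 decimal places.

The normal system AᵀA·[m, c]ᵀ = Aᵀy is [[6, 136]; [136, 4660]]·[m, c]ᵀ = [145, 4961]ᵀ.
Determinant 6·4660 − 136² = 9464.
m = (145·4660 − 136·4961)/9464 = 251/2366; c = (6·4961 − 136·145)/9464 = 5023/4732.

m = 0.106, c = 1.061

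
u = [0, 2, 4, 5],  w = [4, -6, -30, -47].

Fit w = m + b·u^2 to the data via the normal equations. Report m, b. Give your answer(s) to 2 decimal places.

m = 3.00, b = -2.02

AᵀA·[m, b]ᵀ = Aᵀw reads: 4·m + 45·b = -79;  45·m + 897·b = -1679.
(Σ1 = 4, Σu^2 = 45, Σu^2·u^2 = 897, Σw = -79, Σu^2·w = -1679.)
det = 4·897 − 45² = 1563.
m = ((-79)·897 − 45·(-1679))/1563 = 1564/521; b = (4·(-1679) − 45·(-79))/1563 = -3161/1563.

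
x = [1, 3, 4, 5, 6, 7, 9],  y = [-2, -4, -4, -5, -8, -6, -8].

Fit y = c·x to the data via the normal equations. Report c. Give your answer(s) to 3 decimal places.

AᵀA·[c]ᵀ = Aᵀy reads: 217·c = -217.
(Σx·x = 217, Σx·y = -217.)
Hence c = -217 / 217 ≈ -1.

c = -1.000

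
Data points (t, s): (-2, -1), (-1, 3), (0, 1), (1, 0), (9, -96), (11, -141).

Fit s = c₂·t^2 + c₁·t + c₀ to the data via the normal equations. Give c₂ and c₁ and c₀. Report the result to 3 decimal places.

Normal-equation sums: Σt^2·t^2 = 21220, Σt^2·t = 2052, Σt^2 = 208, Σt·t = 208, Σt = 18, Σ1 = 6.
And Σt^2·s = -24838, Σt·s = -2416, Σs = -234.
Inverting the 3×3 Gram matrix, [c₂, c₁, c₀]ᵀ = [-13737/12670, -974/905, 11497/6335]ᵀ.

c₂ = -1.084, c₁ = -1.076, c₀ = 1.815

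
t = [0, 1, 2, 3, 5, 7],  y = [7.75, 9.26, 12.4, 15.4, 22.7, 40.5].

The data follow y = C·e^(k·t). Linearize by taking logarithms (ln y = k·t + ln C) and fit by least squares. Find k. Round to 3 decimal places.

Linearized form: ln y = k·t + ln C. From the 6 transformed points,
Σt = 18.0000, Σ(t)² = 88.0000, Σln y = 16.3491, Σt·ln y = 56.9851.
Equations: 88.0000·k + 18.0000·ln C = 56.9851;  18.0000·k + 6·ln C = 16.3491.
Solving (det = 204.0000): k = 0.23346, ln C = 2.02446.

k = 0.233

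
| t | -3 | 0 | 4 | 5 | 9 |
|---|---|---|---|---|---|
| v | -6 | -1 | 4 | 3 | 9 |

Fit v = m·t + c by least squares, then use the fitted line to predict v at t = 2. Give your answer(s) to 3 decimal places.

v̂ = 0.602

Compute the Gram sums: Σt·t = 131, Σt = 15, Σ1 = 5.
And Σt·v = 130, Σv = 9.
XᵀX·[m, c]ᵀ = Xᵀv becomes [[131, 15]; [15, 5]]·[m, c]ᵀ = [130, 9]ᵀ.
Eliminating c: 5·(row 1) − 15·(row 2) gives 430·m = 5·130 − 15·9 = 515, so m = 103/86.
Then c = (9 − 15·(103/86))/5 = -771/430.
At t = 2: v̂ = (103/86)·(2) + (-771/430)·(1) = 259/430.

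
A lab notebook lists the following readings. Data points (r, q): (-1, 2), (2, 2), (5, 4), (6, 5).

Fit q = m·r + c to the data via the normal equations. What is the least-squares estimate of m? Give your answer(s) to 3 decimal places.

The normal equations are: 66·m + 12·c = 52;  12·m + 4·c = 13.
(Σr·r = 66, Σr = 12, Σ1 = 4, Σr·q = 52, Σq = 13.)
Determinant 66·4 − 12² = 120.
m = (52·4 − 12·13)/120 = 13/30; c = (66·13 − 12·52)/120 = 39/20.

m = 0.433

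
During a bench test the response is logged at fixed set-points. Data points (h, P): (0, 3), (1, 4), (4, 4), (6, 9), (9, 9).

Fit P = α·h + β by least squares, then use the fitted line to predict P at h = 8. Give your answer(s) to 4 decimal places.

The normal equations are: 134·α + 20·β = 155;  20·α + 5·β = 29.
(Σh·h = 134, Σh = 20, Σ1 = 5, Σh·P = 155, ΣP = 29.)
det = 134·5 − 20² = 270.
α = (155·5 − 20·29)/270 = 13/18; β = (134·29 − 20·155)/270 = 131/45.
At h = 8: P̂ = (13/18)·(8) + (131/45)·(1) = 391/45.

P̂ = 8.6889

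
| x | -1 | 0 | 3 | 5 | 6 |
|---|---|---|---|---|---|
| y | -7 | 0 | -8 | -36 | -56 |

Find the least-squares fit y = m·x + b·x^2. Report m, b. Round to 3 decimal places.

m = 4.195, b = -2.264

The normal equations are: 71·m + 367·b = -533;  367·m + 2003·b = -2995.
Eliminating b: 2003·(row 1) − 367·(row 2) gives 7524·m = 2003·(-533) − 367·(-2995) = 31566, so m = 5261/1254.
Then b = ((-2995) − 367·(5261/1254))/2003 = -2839/1254.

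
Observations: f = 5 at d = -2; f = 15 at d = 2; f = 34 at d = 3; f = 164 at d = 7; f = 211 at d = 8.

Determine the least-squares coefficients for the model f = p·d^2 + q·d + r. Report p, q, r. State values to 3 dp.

Sums needed: Σd^2·d^2 = 6610, Σd^2·d = 882, Σd^2 = 130, Σd·d = 130, Σd = 18, Σ1 = 5.
For Mᵀf: Σd^2·f = 21926, Σd·f = 2958, Σf = 429.
So MᵀM·[p, q, r]ᵀ = Mᵀf: [[6610, 882, 130]; [882, 130, 18]; [130, 18, 5]]·[p, q, r]ᵀ = [21926, 2958, 429]ᵀ.
Solving the 3×3 system (Gaussian elimination) gives p = 7319/2450, q = 1329/490, r = -2003/1225.

p = 2.987, q = 2.712, r = -1.635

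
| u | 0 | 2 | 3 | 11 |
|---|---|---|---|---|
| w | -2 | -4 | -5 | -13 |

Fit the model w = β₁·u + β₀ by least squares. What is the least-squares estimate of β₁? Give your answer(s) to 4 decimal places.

β₁ = -1.0000

Entries of XᵀX: Σu·u = 134, Σu = 16, Σ1 = 4.
For Xᵀw: Σu·w = -166, Σw = -24.
Δ = 134·4 − 16² = 280.
β₁ = ((-166)·4 − 16·(-24))/280 = -1; β₀ = (134·(-24) − 16·(-166))/280 = -2.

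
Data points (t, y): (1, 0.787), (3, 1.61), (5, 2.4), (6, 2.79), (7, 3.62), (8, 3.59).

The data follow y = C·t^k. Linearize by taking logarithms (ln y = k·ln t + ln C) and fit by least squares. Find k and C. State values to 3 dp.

k = 0.749, C = 0.756

Taking logs, ln y = k·ln t + ln C, so regress ln y on ln t.
Sums: Σln t = 8.5252, Σ(ln t)² = 15.1183, Σln y = 4.7028, Σln t·ln y = 8.9318.
Normal system: [[15.1183, 8.5252]; [8.5252, 6]]·[k, ln C]ᵀ = [8.9318, 4.7028]ᵀ.
Slope k = (n·Σln t·ln y − Σln t·Σln y)/(n·Σ(ln t)² − (Σln t)²) = (6·8.9318 − 8.5252·4.7028)/18.0313 = 0.74861; ln C = (Σln y − k·Σln t)/n = -0.27987, so C = exp(-0.27987) = 0.75588.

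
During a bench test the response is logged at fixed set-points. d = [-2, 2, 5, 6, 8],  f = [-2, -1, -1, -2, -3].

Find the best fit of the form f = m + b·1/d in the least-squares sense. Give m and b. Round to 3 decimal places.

m = -1.888, b = 0.891

Setting ∂/∂m … = 0 gives: 5·m + (59/120)·b = -9;  (59/120)·m + (8401/14400)·b = -49/120.
(Σ1 = 5, Σ1/d = 59/120, Σ1/d·1/d = 8401/14400, Σf = -9, Σ1/d·f = -49/120.)
Eliminating b: (8401/14400)·(row 1) − (59/120)·(row 2) gives (9631/3600)·m = (8401/14400)·(-9) − (59/120)·(-49/120) = -36359/7200, so m = -36359/19262.
Then b = ((-49/120) − (59/120)·(-36359/19262))/(8401/14400) = 8580/9631.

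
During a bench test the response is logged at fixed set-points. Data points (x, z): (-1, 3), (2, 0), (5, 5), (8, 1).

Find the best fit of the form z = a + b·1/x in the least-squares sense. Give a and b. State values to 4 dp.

Setting ∂/∂a … = 0 gives: 4·a + (-7/40)·b = 9;  (-7/40)·a + (2089/1600)·b = -15/8.
Δ = 4·(2089/1600) − (-7/40)² = 8307/1600.
a = (9·(2089/1600) − (-7/40)·(-15/8))/(8307/1600) = 6092/2769; b = (4·(-15/8) − (-7/40)·9)/(8307/1600) = -3160/2769.

a = 2.2001, b = -1.1412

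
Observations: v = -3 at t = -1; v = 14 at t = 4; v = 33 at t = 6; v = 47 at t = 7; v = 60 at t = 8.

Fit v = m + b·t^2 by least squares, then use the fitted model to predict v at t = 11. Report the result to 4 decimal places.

Entries of AᵀA: Σ1 = 5, Σt^2 = 166, Σt^2·t^2 = 8050.
For Aᵀv: Σv = 151, Σt^2·v = 7552.
So AᵀA·[m, b]ᵀ = Aᵀv: [[5, 166]; [166, 8050]]·[m, b]ᵀ = [151, 7552]ᵀ.
det = 5·8050 − 166² = 12694.
m = (151·8050 − 166·7552)/12694 = -3; b = (5·7552 − 166·151)/12694 = 1.
At t = 11: v̂ = (-3)·(1) + (1)·(121) = 118.

v̂ = 118.0000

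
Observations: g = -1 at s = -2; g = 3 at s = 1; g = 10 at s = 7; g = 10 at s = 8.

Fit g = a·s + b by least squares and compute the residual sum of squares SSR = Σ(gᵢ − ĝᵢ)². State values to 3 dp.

Normal-equation sums: Σs·s = 118, Σs = 14, Σ1 = 4.
And Σs·g = 155, Σg = 22.
Δ = 118·4 − 14² = 276.
a = (155·4 − 14·22)/276 = 26/23; b = (118·22 − 14·155)/276 = 71/46.
Residuals: -13/46, 15/46, 25/46, -27/46; SSR = 19/23.

SSR = 0.826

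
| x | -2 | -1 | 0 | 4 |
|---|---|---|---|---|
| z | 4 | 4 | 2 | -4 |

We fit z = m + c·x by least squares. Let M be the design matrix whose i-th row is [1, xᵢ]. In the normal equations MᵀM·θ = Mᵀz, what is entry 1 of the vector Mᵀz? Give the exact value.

6

Entry 1 ↔ basis 1, so (Mᵀz)_{1} = Σᵢ zᵢ = (1)·(4) + (1)·(4) + (1)·(2) + (1)·(-4) = 6.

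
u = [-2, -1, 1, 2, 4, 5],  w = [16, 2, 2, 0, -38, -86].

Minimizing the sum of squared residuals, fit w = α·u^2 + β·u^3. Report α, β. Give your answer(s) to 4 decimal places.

Normal-equation sums: Σu^2·u^2 = 915, Σu^2·u^3 = 4149, Σu^3·u^3 = 19851.
For Aᵀw: Σu^2·w = -2690, Σu^3·w = -13310.
AᵀA·[α, β]ᵀ = Aᵀw becomes [[915, 4149]; [4149, 19851]]·[α, β]ᵀ = [-2690, -13310]ᵀ.
Eliminating β: 19851·(row 1) − 4149·(row 2) gives 949464·α = 19851·(-2690) − 4149·(-13310) = 1824000, so α = 76000/39561.
Then β = ((-13310) − 4149·(76000/39561))/19851 = -42410/39561.

α = 1.9211, β = -1.0720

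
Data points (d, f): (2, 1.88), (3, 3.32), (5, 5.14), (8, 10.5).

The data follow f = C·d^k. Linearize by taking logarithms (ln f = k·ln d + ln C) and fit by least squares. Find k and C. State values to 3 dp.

Linearized form: ln f = k·ln d + ln C. From the 4 transformed points,
Over the data: Σln d = 5.4806, Σ(ln d)² = 8.6018, Σln f = 5.8197, Σln d·ln f = 9.2801.
Normal system: [[8.6018, 5.4806]; [5.4806, 4]]·[k, ln C]ᵀ = [9.2801, 5.8197]ᵀ.
Δ = 8.6018·4 − (5.4806)² = 4.3697; k = (9.2801·4 − 5.4806·5.8197)/4.3697 = 1.19576, ln C = (8.6018·5.8197 − 5.4806·9.2801)/4.3697 = -0.18347, so C = exp(-0.18347) = 0.83238.

k = 1.196, C = 0.832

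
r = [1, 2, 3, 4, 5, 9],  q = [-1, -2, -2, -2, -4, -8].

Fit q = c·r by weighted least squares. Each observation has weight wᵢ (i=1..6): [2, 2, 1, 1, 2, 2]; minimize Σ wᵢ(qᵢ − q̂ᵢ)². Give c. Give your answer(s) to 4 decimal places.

Entries of XᵀWX: Σwᵢ·r·r = 247.
Right-hand side: Σwᵢ·r·q = -208.
Hence c = -208 / 247 ≈ -0.842105.

c = -0.8421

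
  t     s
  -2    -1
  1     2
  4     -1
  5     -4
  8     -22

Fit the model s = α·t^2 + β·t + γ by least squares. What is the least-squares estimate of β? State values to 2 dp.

With design matrix M, MᵀM = [[4994, 694, 110]; [694, 110, 16]; [110, 16, 5]] and Mᵀs = [-1526, -196, -26]ᵀ.
Row-reducing yields α = -811/1592, β = 1663/1592, γ = 2121/796.

β = 1.04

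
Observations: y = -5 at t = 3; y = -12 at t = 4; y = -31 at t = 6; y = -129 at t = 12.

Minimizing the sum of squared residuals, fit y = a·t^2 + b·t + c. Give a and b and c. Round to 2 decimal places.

Forming MᵀM = [[22369, 2035, 205]; [2035, 205, 25]; [205, 25, 4]] and Mᵀy = [-19929, -1797, -177]ᵀ gives MᵀM·[a, b, c]ᵀ = Mᵀy.
Solving the 3×3 system (Gaussian elimination) gives a = -385/452, b = -2259/2260, c = 1277/226.

a = -0.85, b = -1.00, c = 5.65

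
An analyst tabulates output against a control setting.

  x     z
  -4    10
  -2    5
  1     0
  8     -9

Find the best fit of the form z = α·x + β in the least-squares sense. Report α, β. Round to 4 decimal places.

α = -1.5287, β = 2.6465

With design matrix M, MᵀM = [[85, 3]; [3, 4]] and Mᵀz = [-122, 6]ᵀ.
Eliminating β: 4·(row 1) − 3·(row 2) gives 331·α = 4·(-122) − 3·6 = -506, so α = -506/331.
Then β = (6 − 3·(-506/331))/4 = 876/331.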